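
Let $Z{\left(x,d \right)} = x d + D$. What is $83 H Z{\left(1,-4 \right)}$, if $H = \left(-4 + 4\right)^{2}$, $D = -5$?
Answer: $0$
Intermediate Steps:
$Z{\left(x,d \right)} = -5 + d x$ ($Z{\left(x,d \right)} = x d - 5 = d x - 5 = -5 + d x$)
$H = 0$ ($H = 0^{2} = 0$)
$83 H Z{\left(1,-4 \right)} = 83 \cdot 0 \left(-5 - 4\right) = 0 \left(-5 - 4\right) = 0 \left(-9\right) = 0$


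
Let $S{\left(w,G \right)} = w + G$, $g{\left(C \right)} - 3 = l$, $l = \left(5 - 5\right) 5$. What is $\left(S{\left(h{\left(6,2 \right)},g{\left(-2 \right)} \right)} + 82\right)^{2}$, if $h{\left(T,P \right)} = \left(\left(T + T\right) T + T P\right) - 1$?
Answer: $28224$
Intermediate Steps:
$h{\left(T,P \right)} = -1 + 2 T^{2} + P T$ ($h{\left(T,P \right)} = \left(2 T T + P T\right) - 1 = \left(2 T^{2} + P T\right) - 1 = -1 + 2 T^{2} + P T$)
$l = 0$ ($l = 0 \cdot 5 = 0$)
$g{\left(C \right)} = 3$ ($g{\left(C \right)} = 3 + 0 = 3$)
$S{\left(w,G \right)} = G + w$
$\left(S{\left(h{\left(6,2 \right)},g{\left(-2 \right)} \right)} + 82\right)^{2} = \left(\left(3 + \left(-1 + 2 \cdot 6^{2} + 2 \cdot 6\right)\right) + 82\right)^{2} = \left(\left(3 + \left(-1 + 2 \cdot 36 + 12\right)\right) + 82\right)^{2} = \left(\left(3 + \left(-1 + 72 + 12\right)\right) + 82\right)^{2} = \left(\left(3 + 83\right) + 82\right)^{2} = \left(86 + 82\right)^{2} = 168^{2} = 28224$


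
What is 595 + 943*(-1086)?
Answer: -1023503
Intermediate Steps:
595 + 943*(-1086) = 595 - 1024098 = -1023503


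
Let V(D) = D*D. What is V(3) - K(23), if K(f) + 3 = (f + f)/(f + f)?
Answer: 11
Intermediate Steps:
V(D) = D²
K(f) = -2 (K(f) = -3 + (f + f)/(f + f) = -3 + (2*f)/((2*f)) = -3 + (2*f)*(1/(2*f)) = -3 + 1 = -2)
V(3) - K(23) = 3² - 1*(-2) = 9 + 2 = 11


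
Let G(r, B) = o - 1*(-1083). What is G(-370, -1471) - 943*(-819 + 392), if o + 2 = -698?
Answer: 403044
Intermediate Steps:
o = -700 (o = -2 - 698 = -700)
G(r, B) = 383 (G(r, B) = -700 - 1*(-1083) = -700 + 1083 = 383)
G(-370, -1471) - 943*(-819 + 392) = 383 - 943*(-819 + 392) = 383 - 943*(-427) = 383 - 1*(-402661) = 383 + 402661 = 403044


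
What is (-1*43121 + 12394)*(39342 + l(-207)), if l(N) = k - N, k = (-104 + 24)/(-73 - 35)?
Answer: -32811611861/27 ≈ -1.2152e+9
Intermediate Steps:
k = 20/27 (k = -80/(-108) = -80*(-1/108) = 20/27 ≈ 0.74074)
l(N) = 20/27 - N
(-1*43121 + 12394)*(39342 + l(-207)) = (-1*43121 + 12394)*(39342 + (20/27 - 1*(-207))) = (-43121 + 12394)*(39342 + (20/27 + 207)) = -30727*(39342 + 5609/27) = -30727*1067843/27 = -32811611861/27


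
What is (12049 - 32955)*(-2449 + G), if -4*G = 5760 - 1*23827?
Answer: -86456763/2 ≈ -4.3228e+7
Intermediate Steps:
G = 18067/4 (G = -(5760 - 1*23827)/4 = -(5760 - 23827)/4 = -¼*(-18067) = 18067/4 ≈ 4516.8)
(12049 - 32955)*(-2449 + G) = (12049 - 32955)*(-2449 + 18067/4) = -20906*8271/4 = -86456763/2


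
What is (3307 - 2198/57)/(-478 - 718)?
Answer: -186301/68172 ≈ -2.7328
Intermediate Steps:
(3307 - 2198/57)/(-478 - 718) = (3307 - 2198*1/57)/(-1196) = (3307 - 2198/57)*(-1/1196) = (186301/57)*(-1/1196) = -186301/68172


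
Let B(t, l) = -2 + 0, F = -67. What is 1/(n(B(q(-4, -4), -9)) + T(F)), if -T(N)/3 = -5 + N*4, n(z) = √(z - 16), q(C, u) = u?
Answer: 91/74531 - I*√2/223593 ≈ 0.001221 - 6.3249e-6*I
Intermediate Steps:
B(t, l) = -2
n(z) = √(-16 + z)
T(N) = 15 - 12*N (T(N) = -3*(-5 + N*4) = -3*(-5 + 4*N) = 15 - 12*N)
1/(n(B(q(-4, -4), -9)) + T(F)) = 1/(√(-16 - 2) + (15 - 12*(-67))) = 1/(√(-18) + (15 + 804)) = 1/(3*I*√2 + 819) = 1/(819 + 3*I*√2)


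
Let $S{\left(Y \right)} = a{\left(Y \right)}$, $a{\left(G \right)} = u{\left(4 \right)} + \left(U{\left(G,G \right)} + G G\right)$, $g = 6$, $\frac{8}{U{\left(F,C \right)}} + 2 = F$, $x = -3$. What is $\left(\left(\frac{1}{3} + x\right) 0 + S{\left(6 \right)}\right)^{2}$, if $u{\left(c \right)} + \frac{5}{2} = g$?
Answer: $\frac{6889}{4} \approx 1722.3$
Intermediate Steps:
$U{\left(F,C \right)} = \frac{8}{-2 + F}$
$u{\left(c \right)} = \frac{7}{2}$ ($u{\left(c \right)} = - \frac{5}{2} + 6 = \frac{7}{2}$)
$a{\left(G \right)} = \frac{7}{2} + G^{2} + \frac{8}{-2 + G}$ ($a{\left(G \right)} = \frac{7}{2} + \left(\frac{8}{-2 + G} + G G\right) = \frac{7}{2} + \left(\frac{8}{-2 + G} + G^{2}\right) = \frac{7}{2} + \left(G^{2} + \frac{8}{-2 + G}\right) = \frac{7}{2} + G^{2} + \frac{8}{-2 + G}$)
$S{\left(Y \right)} = \frac{16 + \left(-2 + Y\right) \left(7 + 2 Y^{2}\right)}{2 \left(-2 + Y\right)}$
$\left(\left(\frac{1}{3} + x\right) 0 + S{\left(6 \right)}\right)^{2} = \left(\left(\frac{1}{3} - 3\right) 0 + \frac{16 + \left(-2 + 6\right) \left(7 + 2 \cdot 6^{2}\right)}{2 \left(-2 + 6\right)}\right)^{2} = \left(\left(\frac{1}{3} - 3\right) 0 + \frac{16 + 4 \left(7 + 2 \cdot 36\right)}{2 \cdot 4}\right)^{2} = \left(\left(- \frac{8}{3}\right) 0 + \frac{1}{2} \cdot \frac{1}{4} \left(16 + 4 \left(7 + 72\right)\right)\right)^{2} = \left(0 + \frac{1}{2} \cdot \frac{1}{4} \left(16 + 4 \cdot 79\right)\right)^{2} = \left(0 + \frac{1}{2} \cdot \frac{1}{4} \left(16 + 316\right)\right)^{2} = \left(0 + \frac{1}{2} \cdot \frac{1}{4} \cdot 332\right)^{2} = \left(0 + \frac{83}{2}\right)^{2} = \left(\frac{83}{2}\right)^{2} = \frac{6889}{4}$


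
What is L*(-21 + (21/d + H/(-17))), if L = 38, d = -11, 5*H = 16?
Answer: -820648/935 ≈ -877.70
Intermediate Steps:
H = 16/5 (H = (1/5)*16 = 16/5 ≈ 3.2000)
L*(-21 + (21/d + H/(-17))) = 38*(-21 + (21/(-11) + (16/5)/(-17))) = 38*(-21 + (21*(-1/11) + (16/5)*(-1/17))) = 38*(-21 + (-21/11 - 16/85)) = 38*(-21 - 1961/935) = 38*(-21596/935) = -820648/935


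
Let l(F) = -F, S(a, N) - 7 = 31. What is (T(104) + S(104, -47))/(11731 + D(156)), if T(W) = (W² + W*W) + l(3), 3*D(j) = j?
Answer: 21667/11783 ≈ 1.8388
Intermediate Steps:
D(j) = j/3
S(a, N) = 38 (S(a, N) = 7 + 31 = 38)
T(W) = -3 + 2*W² (T(W) = (W² + W*W) - 1*3 = (W² + W²) - 3 = 2*W² - 3 = -3 + 2*W²)
(T(104) + S(104, -47))/(11731 + D(156)) = ((-3 + 2*104²) + 38)/(11731 + (⅓)*156) = ((-3 + 2*10816) + 38)/(11731 + 52) = ((-3 + 21632) + 38)/11783 = (21629 + 38)*(1/11783) = 21667*(1/11783) = 21667/11783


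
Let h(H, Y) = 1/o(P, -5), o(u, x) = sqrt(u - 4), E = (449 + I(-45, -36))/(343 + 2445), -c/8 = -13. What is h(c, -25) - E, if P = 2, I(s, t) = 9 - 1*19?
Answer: -439/2788 - I*sqrt(2)/2 ≈ -0.15746 - 0.70711*I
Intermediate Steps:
c = 104 (c = -8*(-13) = 104)
I(s, t) = -10 (I(s, t) = 9 - 19 = -10)
E = 439/2788 (E = (449 - 10)/(343 + 2445) = 439/2788 ≈ 0.15746)
o(u, x) = sqrt(-4 + u)
h(H, Y) = -I*sqrt(2)/2 (h(H, Y) = 1/(sqrt(-4 + 2)) = 1/(sqrt(-2)) = 1/(I*sqrt(2)) = -I*sqrt(2)/2)
h(c, -25) - E = -I*sqrt(2)/2 - 1*439/2788 = -I*sqrt(2)/2 - 439/2788 = -439/2788 - I*sqrt(2)/2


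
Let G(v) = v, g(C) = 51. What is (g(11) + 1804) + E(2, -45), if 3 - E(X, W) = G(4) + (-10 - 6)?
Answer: 1870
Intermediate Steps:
E(X, W) = 15 (E(X, W) = 3 - (4 + (-10 - 6)) = 3 - (4 - 16) = 3 - 1*(-12) = 3 + 12 = 15)
(g(11) + 1804) + E(2, -45) = (51 + 1804) + 15 = 1855 + 15 = 1870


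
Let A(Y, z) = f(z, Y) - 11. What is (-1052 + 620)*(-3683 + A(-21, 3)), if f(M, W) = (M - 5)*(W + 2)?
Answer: 1579392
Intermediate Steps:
f(M, W) = (-5 + M)*(2 + W)
A(Y, z) = -21 - 5*Y + 2*z + Y*z (A(Y, z) = (-10 - 5*Y + 2*z + z*Y) - 11 = (-10 - 5*Y + 2*z + Y*z) - 11 = -21 - 5*Y + 2*z + Y*z)
(-1052 + 620)*(-3683 + A(-21, 3)) = (-1052 + 620)*(-3683 + (-21 - 5*(-21) + 2*3 - 21*3)) = -432*(-3683 + (-21 + 105 + 6 - 63)) = -432*(-3683 + 27) = -432*(-3656) = 1579392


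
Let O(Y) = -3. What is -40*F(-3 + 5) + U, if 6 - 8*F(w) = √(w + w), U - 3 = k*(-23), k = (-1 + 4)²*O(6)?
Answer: 604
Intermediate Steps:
k = -27 (k = (-1 + 4)²*(-3) = 3²*(-3) = 9*(-3) = -27)
U = 624 (U = 3 - 27*(-23) = 3 + 621 = 624)
F(w) = ¾ - √2*√w/8 (F(w) = ¾ - √(w + w)/8 = ¾ - √2*√w/8)
-40*F(-3 + 5) + U = -40*(¾ - √2*√(-3 + 5)/8) + 624 = -40*(¾ - √2*√2/8) + 624 = -40*(¾ - ¼) + 624 = -40*½ + 624 = -20 + 624 = 604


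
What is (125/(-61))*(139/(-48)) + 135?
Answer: 412655/2928 ≈ 140.93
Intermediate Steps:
(125/(-61))*(139/(-48)) + 135 = (125*(-1/61))*(139*(-1/48)) + 135 = -125/61*(-139/48) + 135 = 17375/2928 + 135 = 412655/2928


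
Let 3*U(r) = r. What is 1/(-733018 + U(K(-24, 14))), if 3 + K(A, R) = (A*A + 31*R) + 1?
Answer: -1/732682 ≈ -1.3648e-6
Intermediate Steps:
K(A, R) = -2 + A² + 31*R (K(A, R) = -3 + ((A*A + 31*R) + 1) = -3 + ((A² + 31*R) + 1) = -3 + (1 + A² + 31*R) = -2 + A² + 31*R)
U(r) = r/3
1/(-733018 + U(K(-24, 14))) = 1/(-733018 + (-2 + (-24)² + 31*14)/3) = 1/(-733018 + (-2 + 576 + 434)/3) = 1/(-733018 + (⅓)*1008) = 1/(-733018 + 336) = 1/(-732682) = -1/732682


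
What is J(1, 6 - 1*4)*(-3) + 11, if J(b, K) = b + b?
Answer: 5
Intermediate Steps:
J(b, K) = 2*b
J(1, 6 - 1*4)*(-3) + 11 = (2*1)*(-3) + 11 = 2*(-3) + 11 = -6 + 11 = 5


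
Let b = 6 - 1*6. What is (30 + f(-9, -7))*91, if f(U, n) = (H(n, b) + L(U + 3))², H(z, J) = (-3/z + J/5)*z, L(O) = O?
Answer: 10101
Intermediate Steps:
b = 0 (b = 6 - 6 = 0)
H(z, J) = z*(-3/z + J/5) (H(z, J) = (-3/z + J*(⅕))*z = (-3/z + J/5)*z = z*(-3/z + J/5))
f(U, n) = U² (f(U, n) = ((-3 + (⅕)*0*n) + (U + 3))² = ((-3 + 0) + (3 + U))² = (-3 + (3 + U))² = U²)
(30 + f(-9, -7))*91 = (30 + (-9)²)*91 = (30 + 81)*91 = 111*91 = 10101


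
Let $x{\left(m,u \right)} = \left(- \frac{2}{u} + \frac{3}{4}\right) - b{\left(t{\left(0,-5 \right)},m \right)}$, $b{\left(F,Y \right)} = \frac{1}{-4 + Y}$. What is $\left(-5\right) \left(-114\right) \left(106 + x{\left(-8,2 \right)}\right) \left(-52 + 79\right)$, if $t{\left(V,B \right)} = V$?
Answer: $1628775$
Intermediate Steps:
$x{\left(m,u \right)} = \frac{3}{4} - \frac{1}{-4 + m} - \frac{2}{u}$ ($x{\left(m,u \right)} = \left(- \frac{2}{u} + \frac{3}{4}\right) - \frac{1}{-4 + m} = \left(\frac{3}{4} - \frac{2}{u}\right) - \frac{1}{-4 + m} = \frac{3}{4} - \frac{1}{-4 + m} - \frac{2}{u}$)
$\left(-5\right) \left(-114\right) \left(106 + x{\left(-8,2 \right)}\right) \left(-52 + 79\right) = \left(-5\right) \left(-114\right) \left(106 - \left(- \frac{3}{4} + 1 + \frac{1}{-4 - 8}\right)\right) \left(-52 + 79\right) = 570 \left(106 - \frac{1}{6}\right) 27 = 570 \cdot \frac{635}{6} \cdot 27 = 570 \cdot \frac{5715}{2} = 1628775$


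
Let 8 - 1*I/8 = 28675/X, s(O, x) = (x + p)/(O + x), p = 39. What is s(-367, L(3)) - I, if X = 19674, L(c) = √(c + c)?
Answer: -69484822847/1324876671 - 406*√6/134683 ≈ -52.454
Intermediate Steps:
L(c) = √2*√c (L(c) = √(2*c) = √2*√c)
s(O, x) = (39 + x)/(O + x) (s(O, x) = (x + 39)/(O + x) = (39 + x)/(O + x))
I = 514868/9837 (I = 64 - 229400/19674 = 64 - 8*28675/19674 = 64 - 114700/9837 = 514868/9837 ≈ 52.340)
s(-367, L(3)) - I = (39 + √2*√3)/(-367 + √2*√3) - 1*514868/9837 = (39 + √6)/(-367 + √6) - 514868/9837 = -514868/9837 + (39 + √6)/(-367 + √6)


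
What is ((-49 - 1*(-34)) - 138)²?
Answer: 23409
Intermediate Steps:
((-49 - 1*(-34)) - 138)² = ((-49 + 34) - 138)² = (-15 - 138)² = (-153)² = 23409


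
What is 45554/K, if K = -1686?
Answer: -22777/843 ≈ -27.019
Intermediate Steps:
45554/K = 45554/(-1686) = 45554*(-1/1686) = -22777/843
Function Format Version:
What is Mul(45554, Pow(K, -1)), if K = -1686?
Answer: Rational(-22777, 843) ≈ -27.019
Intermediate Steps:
Mul(45554, Pow(K, -1)) = Mul(45554, Pow(-1686, -1)) = Mul(45554, Rational(-1, 1686)) = Rational(-22777, 843)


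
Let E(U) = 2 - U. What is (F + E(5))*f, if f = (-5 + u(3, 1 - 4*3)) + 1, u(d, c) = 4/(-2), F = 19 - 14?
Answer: -12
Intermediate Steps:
F = 5
u(d, c) = -2 (u(d, c) = 4*(-½) = -2)
f = -6 (f = (-5 - 2) + 1 = -7 + 1 = -6)
(F + E(5))*f = (5 + (2 - 1*5))*(-6) = (5 + (2 - 5))*(-6) = (5 - 3)*(-6) = 2*(-6) = -12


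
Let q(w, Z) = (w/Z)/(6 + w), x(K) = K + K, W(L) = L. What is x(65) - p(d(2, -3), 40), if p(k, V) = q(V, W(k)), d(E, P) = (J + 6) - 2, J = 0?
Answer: 2985/23 ≈ 129.78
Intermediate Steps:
d(E, P) = 4 (d(E, P) = (0 + 6) - 2 = 6 - 2 = 4)
x(K) = 2*K
q(w, Z) = w/(Z*(6 + w))
p(k, V) = V/(k*(6 + V))
x(65) - p(d(2, -3), 40) = 2*65 - 40/(4*(6 + 40)) = 130 - 40/(4*46) = 130 - 1*5/23 = 130 - 5/23 = 2985/23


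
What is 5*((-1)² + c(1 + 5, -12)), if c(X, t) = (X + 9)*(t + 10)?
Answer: -145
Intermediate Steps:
c(X, t) = (9 + X)*(10 + t)
5*((-1)² + c(1 + 5, -12)) = 5*((-1)² + (90 + 9*(-12) + 10*(1 + 5) + (1 + 5)*(-12))) = 5*(1 + (90 - 108 + 10*6 + 6*(-12))) = 5*(1 + (90 - 108 + 60 - 72)) = 5*(1 - 30) = 5*(-29) = -145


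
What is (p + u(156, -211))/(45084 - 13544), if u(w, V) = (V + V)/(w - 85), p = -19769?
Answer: -1404021/2239340 ≈ -0.62698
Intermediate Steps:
u(w, V) = 2*V/(-85 + w) (u(w, V) = (2*V)/(-85 + w) = 2*V/(-85 + w))
(p + u(156, -211))/(45084 - 13544) = (-19769 + 2*(-211)/(-85 + 156))/(45084 - 13544) = (-19769 + 2*(-211)/71)/31540 = (-19769 + 2*(-211)*(1/71))*(1/31540) = (-19769 - 422/71)*(1/31540) = -1404021/71*1/31540 = -1404021/2239340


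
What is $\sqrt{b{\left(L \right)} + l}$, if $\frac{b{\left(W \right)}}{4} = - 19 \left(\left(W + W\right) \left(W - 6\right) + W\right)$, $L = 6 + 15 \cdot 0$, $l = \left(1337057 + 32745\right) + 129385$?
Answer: $\sqrt{1498731} \approx 1224.2$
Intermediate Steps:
$l = 1499187$ ($l = 1369802 + 129385 = 1499187$)
$L = 6$ ($L = 6 + 0 = 6$)
$b{\left(W \right)} = - 76 W - 152 W \left(-6 + W\right)$ ($b{\left(W \right)} = 4 \left(- 19 \left(\left(W + W\right) \left(W - 6\right) + W\right)\right) = 4 \left(- 19 \left(2 W \left(-6 + W\right) + W\right)\right) = 4 \left(- 19 \left(W + 2 W \left(-6 + W\right)\right)\right) = 4 \left(- 19 W - 38 W \left(-6 + W\right)\right) = - 76 W - 152 W \left(-6 + W\right)$)
$\sqrt{b{\left(L \right)} + l} = \sqrt{76 \cdot 6 \left(11 - 12\right) + 1499187} = \sqrt{76 \cdot 6 \left(-1\right) + 1499187} = \sqrt{-456 + 1499187} = \sqrt{1498731}$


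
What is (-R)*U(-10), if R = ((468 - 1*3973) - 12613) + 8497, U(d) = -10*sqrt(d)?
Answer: -76210*I*sqrt(10) ≈ -2.41e+5*I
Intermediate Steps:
R = -7621 (R = ((468 - 3973) - 12613) + 8497 = (-3505 - 12613) + 8497 = -16118 + 8497 = -7621)
(-R)*U(-10) = (-1*(-7621))*(-10*I*sqrt(10)) = 7621*(-10*I*sqrt(10)) = -76210*I*sqrt(10)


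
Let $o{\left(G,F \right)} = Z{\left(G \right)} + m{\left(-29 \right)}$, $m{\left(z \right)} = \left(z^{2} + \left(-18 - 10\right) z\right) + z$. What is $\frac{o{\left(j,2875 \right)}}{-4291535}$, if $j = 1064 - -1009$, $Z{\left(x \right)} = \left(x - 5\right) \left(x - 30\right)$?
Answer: $- \frac{4226548}{4291535} \approx -0.98486$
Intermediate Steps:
$m{\left(z \right)} = z^{2} - 27 z$ ($m{\left(z \right)} = \left(z^{2} - 28 z\right) + z = z^{2} - 27 z$)
$Z{\left(x \right)} = \left(-30 + x\right) \left(-5 + x\right)$ ($Z{\left(x \right)} = \left(-5 + x\right) \left(-30 + x\right) = \left(-30 + x\right) \left(-5 + x\right)$)
$j = 2073$ ($j = 1064 + 1009 = 2073$)
$o{\left(G,F \right)} = 1774 + G^{2} - 35 G$ ($o{\left(G,F \right)} = \left(150 + G^{2} - 35 G\right) - 29 \left(-27 - 29\right) = \left(150 + G^{2} - 35 G\right) - -1624 = \left(150 + G^{2} - 35 G\right) + 1624 = 1774 + G^{2} - 35 G$)
$\frac{o{\left(j,2875 \right)}}{-4291535} = \frac{1774 + 2073^{2} - 72555}{-4291535} = \left(1774 + 4297329 - 72555\right) \left(- \frac{1}{4291535}\right) = 4226548 \left(- \frac{1}{4291535}\right) = - \frac{4226548}{4291535}$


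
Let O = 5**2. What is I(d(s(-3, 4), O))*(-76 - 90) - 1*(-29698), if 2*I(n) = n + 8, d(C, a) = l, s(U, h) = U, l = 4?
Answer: 28702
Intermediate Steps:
O = 25
d(C, a) = 4
I(n) = 4 + n/2 (I(n) = (n + 8)/2 = (8 + n)/2 = 4 + n/2)
I(d(s(-3, 4), O))*(-76 - 90) - 1*(-29698) = (4 + (1/2)*4)*(-76 - 90) - 1*(-29698) = (4 + 2)*(-166) + 29698 = 6*(-166) + 29698 = -996 + 29698 = 28702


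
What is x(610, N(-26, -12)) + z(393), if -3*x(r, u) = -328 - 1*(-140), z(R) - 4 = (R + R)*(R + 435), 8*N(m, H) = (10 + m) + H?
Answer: 1952624/3 ≈ 6.5088e+5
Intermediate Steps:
N(m, H) = 5/4 + H/8 + m/8 (N(m, H) = ((10 + m) + H)/8 = (10 + H + m)/8 = 5/4 + H/8 + m/8)
z(R) = 4 + 2*R*(435 + R) (z(R) = 4 + (R + R)*(R + 435) = 4 + (2*R)*(435 + R) = 4 + 2*R*(435 + R))
x(r, u) = 188/3 (x(r, u) = -(-328 - 1*(-140))/3 = -(-328 + 140)/3 = -⅓*(-188) = 188/3)
x(610, N(-26, -12)) + z(393) = 188/3 + (4 + 2*393² + 870*393) = 188/3 + (4 + 2*154449 + 341910) = 188/3 + (4 + 308898 + 341910) = 188/3 + 650812 = 1952624/3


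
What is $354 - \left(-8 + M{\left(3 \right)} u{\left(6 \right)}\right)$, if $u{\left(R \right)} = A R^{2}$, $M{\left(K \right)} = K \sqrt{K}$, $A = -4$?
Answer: $362 + 432 \sqrt{3} \approx 1110.2$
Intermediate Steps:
$M{\left(K \right)} = K^{\frac{3}{2}}$
$u{\left(R \right)} = - 4 R^{2}$
$354 - \left(-8 + M{\left(3 \right)} u{\left(6 \right)}\right) = 354 - \left(-8 + 3^{\frac{3}{2}} \left(- 4 \cdot 6^{2}\right)\right) = 354 - \left(-8 + 3 \sqrt{3} \left(\left(-4\right) 36\right)\right) = 354 - \left(-8 + 3 \sqrt{3} \left(-144\right)\right) = 354 - \left(-8 - 432 \sqrt{3}\right) = 354 + \left(8 + 432 \sqrt{3}\right) = 362 + 432 \sqrt{3}$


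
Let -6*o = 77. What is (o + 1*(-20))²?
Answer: 38809/36 ≈ 1078.0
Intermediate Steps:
o = -77/6 (o = -⅙*77 = -77/6 ≈ -12.833)
(o + 1*(-20))² = (-77/6 + 1*(-20))² = (-77/6 - 20)² = (-197/6)² = 38809/36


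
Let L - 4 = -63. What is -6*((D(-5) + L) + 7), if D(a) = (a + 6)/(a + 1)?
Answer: 627/2 ≈ 313.50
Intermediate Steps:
D(a) = (6 + a)/(1 + a)
L = -59 (L = 4 - 63 = -59)
-6*((D(-5) + L) + 7) = -6*(((6 - 5)/(1 - 5) - 59) + 7) = -6*((1/(-4) - 59) + 7) = -6*((-¼*1 - 59) + 7) = -6*((-¼ - 59) + 7) = -6*(-237/4 + 7) = -6*(-209/4) = 627/2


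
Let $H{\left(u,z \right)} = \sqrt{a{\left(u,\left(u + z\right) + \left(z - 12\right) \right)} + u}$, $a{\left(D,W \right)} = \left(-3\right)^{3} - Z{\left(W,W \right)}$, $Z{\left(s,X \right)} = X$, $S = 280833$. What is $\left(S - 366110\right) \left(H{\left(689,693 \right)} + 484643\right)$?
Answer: $-41328901111 - 85277 i \sqrt{1401} \approx -4.1329 \cdot 10^{10} - 3.1919 \cdot 10^{6} i$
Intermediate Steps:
$a{\left(D,W \right)} = -27 - W$ ($a{\left(D,W \right)} = \left(-3\right)^{3} - W = -27 - W$)
$H{\left(u,z \right)} = \sqrt{-15 - 2 z}$ ($H{\left(u,z \right)} = \sqrt{\left(-27 - \left(\left(u + z\right) + \left(z - 12\right)\right)\right) + u} = \sqrt{\left(-27 - \left(\left(u + z\right) + \left(-12 + z\right)\right)\right) + u} = \sqrt{\left(-27 - \left(-12 + u + 2 z\right)\right) + u} = \sqrt{\left(-15 - u - 2 z\right) + u} = \sqrt{-15 - 2 z}$)
$\left(S - 366110\right) \left(H{\left(689,693 \right)} + 484643\right) = \left(280833 - 366110\right) \left(\sqrt{-15 - 1386} + 484643\right) = - 85277 \left(\sqrt{-15 - 1386} + 484643\right) = - 85277 \left(\sqrt{-1401} + 484643\right) = - 85277 \left(i \sqrt{1401} + 484643\right) = - 85277 \left(484643 + i \sqrt{1401}\right) = -41328901111 - 85277 i \sqrt{1401}$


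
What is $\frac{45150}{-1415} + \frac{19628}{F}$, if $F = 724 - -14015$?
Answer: $- \frac{127538446}{4171137} \approx -30.576$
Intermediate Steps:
$F = 14739$ ($F = 724 + 14015 = 14739$)
$\frac{45150}{-1415} + \frac{19628}{F} = \frac{45150}{-1415} + \frac{19628}{14739} = 45150 \left(- \frac{1}{1415}\right) + 19628 \cdot \frac{1}{14739} = - \frac{9030}{283} + \frac{19628}{14739} = - \frac{127538446}{4171137}$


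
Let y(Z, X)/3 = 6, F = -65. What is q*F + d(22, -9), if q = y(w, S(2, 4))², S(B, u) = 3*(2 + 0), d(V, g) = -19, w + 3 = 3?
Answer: -21079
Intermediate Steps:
w = 0 (w = -3 + 3 = 0)
S(B, u) = 6 (S(B, u) = 3*2 = 6)
y(Z, X) = 18 (y(Z, X) = 3*6 = 18)
q = 324 (q = 18² = 324)
q*F + d(22, -9) = 324*(-65) - 19 = -21060 - 19 = -21079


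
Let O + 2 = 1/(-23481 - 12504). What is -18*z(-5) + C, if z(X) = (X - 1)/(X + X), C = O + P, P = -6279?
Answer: -226410424/35985 ≈ -6291.8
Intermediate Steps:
O = -71971/35985 (O = -2 + 1/(-23481 - 12504) = -2 + 1/(-35985) = -2 - 1/35985 = -71971/35985 ≈ -2.0000)
C = -226021786/35985 (C = -71971/35985 - 6279 = -226021786/35985 ≈ -6281.0)
z(X) = (-1 + X)/(2*X) (z(X) = (-1 + X)/((2*X)) = (-1 + X)*(1/(2*X)) = (-1 + X)/(2*X))
-18*z(-5) + C = -9*(-1 - 5)/(-5) - 226021786/35985 = -9*(-1)*(-6)/5 - 226021786/35985 = -18*⅗ - 226021786/35985 = -54/5 - 226021786/35985 = -226410424/35985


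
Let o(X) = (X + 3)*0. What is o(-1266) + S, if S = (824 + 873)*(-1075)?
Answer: -1824275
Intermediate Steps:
o(X) = 0 (o(X) = (3 + X)*0 = 0)
S = -1824275 (S = 1697*(-1075) = -1824275)
o(-1266) + S = 0 - 1824275 = -1824275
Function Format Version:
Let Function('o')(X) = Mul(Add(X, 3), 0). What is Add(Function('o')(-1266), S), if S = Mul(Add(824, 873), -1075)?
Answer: -1824275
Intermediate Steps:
Function('o')(X) = 0 (Function('o')(X) = Mul(Add(3, X), 0) = 0)
S = -1824275 (S = Mul(1697, -1075) = -1824275)
Add(Function('o')(-1266), S) = Add(0, -1824275) = -1824275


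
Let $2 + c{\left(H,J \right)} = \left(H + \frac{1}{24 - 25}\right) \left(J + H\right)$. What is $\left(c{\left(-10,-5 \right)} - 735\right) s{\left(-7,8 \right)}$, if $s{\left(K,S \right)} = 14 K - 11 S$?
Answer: $106392$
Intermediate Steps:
$c{\left(H,J \right)} = -2 + \left(-1 + H\right) \left(H + J\right)$ ($c{\left(H,J \right)} = -2 + \left(H + \frac{1}{24 - 25}\right) \left(J + H\right) = -2 + \left(H + \frac{1}{-1}\right) \left(H + J\right) = -2 + \left(H - 1\right) \left(H + J\right) = -2 + \left(-1 + H\right) \left(H + J\right)$)
$s{\left(K,S \right)} = - 11 S + 14 K$
$\left(c{\left(-10,-5 \right)} - 735\right) s{\left(-7,8 \right)} = \left(\left(-2 + \left(-10\right)^{2} - -10 - -5 - -50\right) - 735\right) \left(\left(-11\right) 8 + 14 \left(-7\right)\right) = \left(\left(-2 + 100 + 10 + 5 + 50\right) - 735\right) \left(-88 - 98\right) = \left(163 - 735\right) \left(-186\right) = \left(-572\right) \left(-186\right) = 106392$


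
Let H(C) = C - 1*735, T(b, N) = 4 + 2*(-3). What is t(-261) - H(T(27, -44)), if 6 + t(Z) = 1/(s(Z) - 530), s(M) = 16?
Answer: 375733/514 ≈ 731.00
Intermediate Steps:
T(b, N) = -2 (T(b, N) = 4 - 6 = -2)
t(Z) = -3085/514 (t(Z) = -6 + 1/(16 - 530) = -6 + 1/(-514) = -6 - 1/514 = -3085/514)
H(C) = -735 + C (H(C) = C - 735 = -735 + C)
t(-261) - H(T(27, -44)) = -3085/514 - (-735 - 2) = -3085/514 - 1*(-737) = -3085/514 + 737 = 375733/514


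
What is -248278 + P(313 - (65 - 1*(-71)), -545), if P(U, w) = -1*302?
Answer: -248580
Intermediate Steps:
P(U, w) = -302
-248278 + P(313 - (65 - 1*(-71)), -545) = -248278 - 302 = -248580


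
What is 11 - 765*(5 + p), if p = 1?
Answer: -4579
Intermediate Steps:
11 - 765*(5 + p) = 11 - 765*(5 + 1) = 11 - 765*6 = 11 - 153*30 = 11 - 4590 = -4579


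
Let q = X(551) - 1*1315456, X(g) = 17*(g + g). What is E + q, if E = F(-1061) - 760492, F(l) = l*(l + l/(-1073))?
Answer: -1000617710/1073 ≈ -9.3254e+5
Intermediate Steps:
X(g) = 34*g (X(g) = 17*(2*g) = 34*g)
F(l) = 1072*l²/1073 (F(l) = l*(l + l*(-1/1073)) = l*(l - l/1073) = l*(1072*l/1073) = 1072*l²/1073)
E = 390764996/1073 (E = (1072/1073)*(-1061)² - 760492 = (1072/1073)*1125721 - 760492 = 1206772912/1073 - 760492 = 390764996/1073 ≈ 3.6418e+5)
q = -1296722 (q = 34*551 - 1*1315456 = 18734 - 1315456 = -1296722)
E + q = 390764996/1073 - 1296722 = -1000617710/1073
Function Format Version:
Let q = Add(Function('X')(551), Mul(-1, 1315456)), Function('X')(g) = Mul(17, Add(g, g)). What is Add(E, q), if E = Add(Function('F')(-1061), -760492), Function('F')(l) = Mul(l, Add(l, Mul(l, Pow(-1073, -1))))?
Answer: Rational(-1000617710, 1073) ≈ -9.3254e+5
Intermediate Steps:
Function('X')(g) = Mul(34, g) (Function('X')(g) = Mul(17, Mul(2, g)) = Mul(34, g))
Function('F')(l) = Mul(Rational(1072, 1073), Pow(l, 2)) (Function('F')(l) = Mul(l, Add(l, Mul(l, Rational(-1, 1073)))) = Mul(l, Add(l, Mul(Rational(-1, 1073), l))) = Mul(l, Mul(Rational(1072, 1073), l)) = Mul(Rational(1072, 1073), Pow(l, 2)))
E = Rational(390764996, 1073) (E = Add(Mul(Rational(1072, 1073), Pow(-1061, 2)), -760492) = Add(Mul(Rational(1072, 1073), 1125721), -760492) = Add(Rational(1206772912, 1073), -760492) = Rational(390764996, 1073) ≈ 3.6418e+5)
q = -1296722 (q = Add(Mul(34, 551), Mul(-1, 1315456)) = Add(18734, -1315456) = -1296722)
Add(E, q) = Add(Rational(390764996, 1073), -1296722) = Rational(-1000617710, 1073)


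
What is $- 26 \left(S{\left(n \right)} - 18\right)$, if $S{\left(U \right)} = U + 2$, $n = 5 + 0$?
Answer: $286$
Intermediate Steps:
$n = 5$
$S{\left(U \right)} = 2 + U$
$- 26 \left(S{\left(n \right)} - 18\right) = - 26 \left(\left(2 + 5\right) - 18\right) = - 26 \left(7 - 18\right) = \left(-26\right) \left(-11\right) = 286$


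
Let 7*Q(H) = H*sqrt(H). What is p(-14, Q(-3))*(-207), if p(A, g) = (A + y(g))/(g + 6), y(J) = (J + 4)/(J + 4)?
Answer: 87906/199 + 6279*I*sqrt(3)/199 ≈ 441.74 + 54.651*I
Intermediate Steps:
y(J) = 1 (y(J) = (4 + J)/(4 + J) = 1)
Q(H) = H**(3/2)/7 (Q(H) = (H*sqrt(H))/7 = H**(3/2)/7)
p(A, g) = (1 + A)/(6 + g) (p(A, g) = (A + 1)/(g + 6) = (1 + A)/(6 + g))
p(-14, Q(-3))*(-207) = ((1 - 14)/(6 + (-3)**(3/2)/7))*(-207) = (-13/(6 + (-3*I*sqrt(3))/7))*(-207) = (-13/(6 - 3*I*sqrt(3)/7))*(-207) = -13/(6 - 3*I*sqrt(3)/7)*(-207) = 2691/(6 - 3*I*sqrt(3)/7)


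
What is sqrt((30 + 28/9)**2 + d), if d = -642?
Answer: sqrt(36802)/9 ≈ 21.315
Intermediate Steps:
sqrt((30 + 28/9)**2 + d) = sqrt((30 + 28/9)**2 - 642) = sqrt((298/9)**2 - 642) = sqrt(88804/81 - 642) = sqrt(36802/81) = sqrt(36802)/9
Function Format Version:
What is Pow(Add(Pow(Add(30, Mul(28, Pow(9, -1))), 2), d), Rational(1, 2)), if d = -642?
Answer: Mul(Rational(1, 9), Pow(36802, Rational(1, 2))) ≈ 21.315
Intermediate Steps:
Pow(Add(Pow(Add(30, Mul(28, Pow(9, -1))), 2), d), Rational(1, 2)) = Pow(Add(Pow(Add(30, Mul(28, Pow(9, -1))), 2), -642), Rational(1, 2)) = Pow(Add(Pow(Add(30, Mul(28, Rational(1, 9))), 2), -642), Rational(1, 2)) = Pow(Add(Pow(Add(30, Rational(28, 9)), 2), -642), Rational(1, 2)) = Pow(Add(Pow(Rational(298, 9), 2), -642), Rational(1, 2)) = Pow(Add(Rational(88804, 81), -642), Rational(1, 2)) = Pow(Rational(36802, 81), Rational(1, 2)) = Mul(Rational(1, 9), Pow(36802, Rational(1, 2)))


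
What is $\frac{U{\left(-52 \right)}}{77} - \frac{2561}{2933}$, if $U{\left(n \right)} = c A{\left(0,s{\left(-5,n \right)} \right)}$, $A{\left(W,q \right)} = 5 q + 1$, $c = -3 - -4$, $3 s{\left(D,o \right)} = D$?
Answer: $- \frac{8521}{8799} \approx -0.96841$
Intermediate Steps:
$s{\left(D,o \right)} = \frac{D}{3}$
$c = 1$ ($c = -3 + 4 = 1$)
$A{\left(W,q \right)} = 1 + 5 q$
$U{\left(n \right)} = - \frac{22}{3}$ ($U{\left(n \right)} = 1 \left(1 + 5 \cdot \frac{1}{3} \left(-5\right)\right) = 1 \left(1 + 5 \left(- \frac{5}{3}\right)\right) = 1 \left(1 - \frac{25}{3}\right) = 1 \left(- \frac{22}{3}\right) = - \frac{22}{3}$)
$\frac{U{\left(-52 \right)}}{77} - \frac{2561}{2933} = - \frac{22}{3 \cdot 77} - \frac{2561}{2933} = \left(- \frac{22}{3}\right) \frac{1}{77} - \frac{2561}{2933} = - \frac{2}{21} - \frac{2561}{2933} = - \frac{8521}{8799}$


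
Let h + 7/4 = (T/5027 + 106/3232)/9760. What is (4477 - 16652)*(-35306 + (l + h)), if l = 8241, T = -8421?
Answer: 5225587680778940275/15857329664 ≈ 3.2954e+8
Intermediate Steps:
h = -27752995293/15857329664 (h = -7/4 + (-8421/5027 + 106/3232)/9760 = -7/4 + (-8421*1/5027 + 106*(1/3232))*(1/9760) = -7/4 + (-8421/5027 + 53/1616)*(1/9760) = -7/4 - 13341905/8123632*1/9760 = -7/4 - 2668381/15857329664 = -27752995293/15857329664 ≈ -1.7502)
(4477 - 16652)*(-35306 + (l + h)) = (4477 - 16652)*(-35306 + (8241 - 27752995293/15857329664)) = -12175*(-35306 + 130652500765731/15857329664) = -12175*(-429206380351453/15857329664) = 5225587680778940275/15857329664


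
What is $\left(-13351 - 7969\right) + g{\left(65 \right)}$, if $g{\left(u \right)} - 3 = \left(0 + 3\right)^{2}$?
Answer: $-21308$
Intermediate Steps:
$g{\left(u \right)} = 12$ ($g{\left(u \right)} = 3 + \left(0 + 3\right)^{2} = 3 + 3^{2} = 3 + 9 = 12$)
$\left(-13351 - 7969\right) + g{\left(65 \right)} = \left(-13351 - 7969\right) + 12 = -21320 + 12 = -21308$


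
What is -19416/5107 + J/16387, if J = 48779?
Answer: -69055639/83688409 ≈ -0.82515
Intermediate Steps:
-19416/5107 + J/16387 = -19416/5107 + 48779/16387 = -69055639/83688409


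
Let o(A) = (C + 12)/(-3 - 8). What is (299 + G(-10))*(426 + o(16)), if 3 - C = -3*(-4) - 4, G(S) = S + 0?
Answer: 1352231/11 ≈ 1.2293e+5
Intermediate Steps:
G(S) = S
C = -5 (C = 3 - (-3*(-4) - 4) = 3 - (12 - 4) = 3 - 1*8 = 3 - 8 = -5)
o(A) = -7/11 (o(A) = (-5 + 12)/(-3 - 8) = 7/(-11) = 7*(-1/11) = -7/11)
(299 + G(-10))*(426 + o(16)) = (299 - 10)*(426 - 7/11) = 289*(4679/11) = 1352231/11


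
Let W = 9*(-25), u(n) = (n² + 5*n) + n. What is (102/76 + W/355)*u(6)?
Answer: 68796/1349 ≈ 50.998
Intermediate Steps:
u(n) = n² + 6*n
W = -225
(102/76 + W/355)*u(6) = (102/76 - 225/355)*(6*(6 + 6)) = (102*(1/76) - 225*1/355)*(6*12) = (51/38 - 45/71)*72 = (1911/2698)*72 = 68796/1349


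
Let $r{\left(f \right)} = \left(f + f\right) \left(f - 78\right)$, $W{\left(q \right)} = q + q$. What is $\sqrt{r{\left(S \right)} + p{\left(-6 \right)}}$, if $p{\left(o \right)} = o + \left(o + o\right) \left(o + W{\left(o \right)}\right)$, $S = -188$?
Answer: $\sqrt{100226} \approx 316.58$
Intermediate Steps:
$W{\left(q \right)} = 2 q$
$r{\left(f \right)} = 2 f \left(-78 + f\right)$
$p{\left(o \right)} = o + 6 o^{2}$ ($p{\left(o \right)} = o + \left(o + o\right) \left(o + 2 o\right) = o + 2 o 3 o = o + 6 o^{2}$)
$\sqrt{r{\left(S \right)} + p{\left(-6 \right)}} = \sqrt{2 \left(-188\right) \left(-78 - 188\right) - 6 \left(1 + 6 \left(-6\right)\right)} = \sqrt{2 \left(-188\right) \left(-266\right) - 6 \left(1 - 36\right)} = \sqrt{100016 - -210} = \sqrt{100016 + 210} = \sqrt{100226}$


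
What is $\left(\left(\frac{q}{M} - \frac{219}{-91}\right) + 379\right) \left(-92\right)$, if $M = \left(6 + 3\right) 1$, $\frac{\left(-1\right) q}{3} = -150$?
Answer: $- \frac{3611736}{91} \approx -39689.0$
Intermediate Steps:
$q = 450$ ($q = \left(-3\right) \left(-150\right) = 450$)
$M = 9$ ($M = 9 \cdot 1 = 9$)
$\left(\left(\frac{q}{M} - \frac{219}{-91}\right) + 379\right) \left(-92\right) = \left(\left(\frac{450}{9} - \frac{219}{-91}\right) + 379\right) \left(-92\right) = \left(\left(450 \cdot \frac{1}{9} - - \frac{219}{91}\right) + 379\right) \left(-92\right) = \left(\left(50 + \frac{219}{91}\right) + 379\right) \left(-92\right) = \left(\frac{4769}{91} + 379\right) \left(-92\right) = \frac{39258}{91} \left(-92\right) = - \frac{3611736}{91}$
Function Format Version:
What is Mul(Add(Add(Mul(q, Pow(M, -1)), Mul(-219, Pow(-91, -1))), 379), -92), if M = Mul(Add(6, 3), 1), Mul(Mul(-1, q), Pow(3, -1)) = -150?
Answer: Rational(-3611736, 91) ≈ -39689.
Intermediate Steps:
q = 450 (q = Mul(-3, -150) = 450)
M = 9 (M = Mul(9, 1) = 9)
Mul(Add(Add(Mul(q, Pow(M, -1)), Mul(-219, Pow(-91, -1))), 379), -92) = Mul(Add(Add(Mul(450, Pow(9, -1)), Mul(-219, Pow(-91, -1))), 379), -92) = Mul(Add(Add(Mul(450, Rational(1, 9)), Mul(-219, Rational(-1, 91))), 379), -92) = Mul(Add(Add(50, Rational(219, 91)), 379), -92) = Mul(Add(Rational(4769, 91), 379), -92) = Mul(Rational(39258, 91), -92) = Rational(-3611736, 91)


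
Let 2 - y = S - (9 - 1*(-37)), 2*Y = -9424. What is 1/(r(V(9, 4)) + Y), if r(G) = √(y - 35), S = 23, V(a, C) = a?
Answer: -2356/11101477 - I*√10/22202954 ≈ -0.00021222 - 1.4243e-7*I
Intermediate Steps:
Y = -4712 (Y = (½)*(-9424) = -4712)
y = 25 (y = 2 - (23 - (9 - 1*(-37))) = 2 - (23 - (9 + 37)) = 2 - (23 - 1*46) = 2 - (23 - 46) = 2 - 1*(-23) = 2 + 23 = 25)
r(G) = I*√10 (r(G) = √(25 - 35) = √(-10) = I*√10)
1/(r(V(9, 4)) + Y) = 1/(I*√10 - 4712) = 1/(-4712 + I*√10)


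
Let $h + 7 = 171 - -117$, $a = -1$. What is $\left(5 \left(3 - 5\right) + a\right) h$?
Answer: $-3091$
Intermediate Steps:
$h = 281$ ($h = -7 + \left(171 - -117\right) = -7 + \left(171 + 117\right) = -7 + 288 = 281$)
$\left(5 \left(3 - 5\right) + a\right) h = \left(5 \left(3 - 5\right) - 1\right) 281 = \left(5 \left(-2\right) - 1\right) 281 = \left(-10 - 1\right) 281 = \left(-11\right) 281 = -3091$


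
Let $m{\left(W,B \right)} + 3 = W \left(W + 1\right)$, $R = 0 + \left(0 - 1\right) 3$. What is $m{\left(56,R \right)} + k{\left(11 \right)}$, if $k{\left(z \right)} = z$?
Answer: $3200$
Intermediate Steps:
$R = -3$ ($R = 0 - 3 = -3$)
$m{\left(W,B \right)} = -3 + W \left(1 + W\right)$ ($m{\left(W,B \right)} = -3 + W \left(W + 1\right) = -3 + W \left(1 + W\right)$)
$m{\left(56,R \right)} + k{\left(11 \right)} = \left(-3 + 56 + 56^{2}\right) + 11 = \left(-3 + 56 + 3136\right) + 11 = 3189 + 11 = 3200$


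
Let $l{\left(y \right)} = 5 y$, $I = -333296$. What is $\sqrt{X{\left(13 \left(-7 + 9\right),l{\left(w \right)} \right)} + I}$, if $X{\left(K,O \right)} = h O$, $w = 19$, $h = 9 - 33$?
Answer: $2 i \sqrt{83894} \approx 579.29 i$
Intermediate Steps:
$h = -24$ ($h = 9 - 33 = -24$)
$X{\left(K,O \right)} = - 24 O$
$\sqrt{X{\left(13 \left(-7 + 9\right),l{\left(w \right)} \right)} + I} = \sqrt{- 24 \cdot 5 \cdot 19 - 333296} = \sqrt{\left(-24\right) 95 - 333296} = \sqrt{-2280 - 333296} = \sqrt{-335576} = 2 i \sqrt{83894}$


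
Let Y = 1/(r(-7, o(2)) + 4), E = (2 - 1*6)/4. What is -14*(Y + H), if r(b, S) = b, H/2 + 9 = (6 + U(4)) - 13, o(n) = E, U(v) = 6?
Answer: 854/3 ≈ 284.67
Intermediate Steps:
E = -1 (E = (2 - 6)*(¼) = -4*¼ = -1)
o(n) = -1
H = -20 (H = -18 + 2*((6 + 6) - 13) = -18 + 2*(12 - 13) = -18 + 2*(-1) = -18 - 2 = -20)
Y = -⅓ (Y = 1/(-7 + 4) = 1/(-3) = -⅓ ≈ -0.33333)
-14*(Y + H) = -14*(-⅓ - 20) = -14*(-61/3) = 854/3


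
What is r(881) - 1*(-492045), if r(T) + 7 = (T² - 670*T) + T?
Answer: 678810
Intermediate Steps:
r(T) = -7 + T² - 669*T (r(T) = -7 + ((T² - 670*T) + T) = -7 + (T² - 669*T) = -7 + T² - 669*T)
r(881) - 1*(-492045) = (-7 + 881² - 669*881) - 1*(-492045) = (-7 + 776161 - 589389) + 492045 = 186765 + 492045 = 678810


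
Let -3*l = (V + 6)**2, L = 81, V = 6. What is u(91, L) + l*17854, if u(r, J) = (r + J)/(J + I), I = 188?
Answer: -230530676/269 ≈ -8.5699e+5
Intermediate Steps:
u(r, J) = (J + r)/(188 + J) (u(r, J) = (r + J)/(J + 188) = (J + r)/(188 + J))
l = -48 (l = -(6 + 6)**2/3 = -1/3*12**2 = -1/3*144 = -48)
u(91, L) + l*17854 = (81 + 91)/(188 + 81) - 48*17854 = 172/269 - 856992 = -230530676/269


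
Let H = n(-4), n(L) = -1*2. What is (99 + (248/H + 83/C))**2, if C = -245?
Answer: 38539264/60025 ≈ 642.05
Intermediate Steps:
n(L) = -2
H = -2
(99 + (248/H + 83/C))**2 = (99 + (248/(-2) + 83/(-245)))**2 = (99 + (248*(-1/2) + 83*(-1/245)))**2 = (99 + (-124 - 83/245))**2 = (99 - 30463/245)**2 = (-6208/245)**2 = 38539264/60025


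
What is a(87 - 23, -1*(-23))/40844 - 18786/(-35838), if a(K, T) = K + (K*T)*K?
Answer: 172742305/60990303 ≈ 2.8323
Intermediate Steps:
a(K, T) = K + T*K²
a(87 - 23, -1*(-23))/40844 - 18786/(-35838) = ((87 - 23)*(1 + (87 - 23)*(-1*(-23))))/40844 - 18786/(-35838) = (64*(1 + 64*23))*(1/40844) - 18786*(-1/35838) = (64*(1 + 1472))*(1/40844) + 3131/5973 = (64*1473)*(1/40844) + 3131/5973 = 94272*(1/40844) + 3131/5973 = 23568/10211 + 3131/5973 = 172742305/60990303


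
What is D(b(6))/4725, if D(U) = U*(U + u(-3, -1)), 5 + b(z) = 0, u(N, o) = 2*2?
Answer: 1/945 ≈ 0.0010582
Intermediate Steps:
u(N, o) = 4
b(z) = -5 (b(z) = -5 + 0 = -5)
D(U) = U*(4 + U) (D(U) = U*(U + 4) = U*(4 + U))
D(b(6))/4725 = -5*(4 - 5)/4725 = -5*(-1)*(1/4725) = 5*(1/4725) = 1/945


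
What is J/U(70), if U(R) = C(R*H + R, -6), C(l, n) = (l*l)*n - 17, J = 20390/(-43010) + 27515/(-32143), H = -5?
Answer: 183881592/65033759226931 ≈ 2.8275e-6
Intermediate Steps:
J = -183881592/138247043 (J = 20390*(-1/43010) + 27515*(-1/32143) = -2039/4301 - 27515/32143 = -183881592/138247043 ≈ -1.3301)
C(l, n) = -17 + n*l**2 (C(l, n) = l**2*n - 17 = n*l**2 - 17 = -17 + n*l**2)
U(R) = -17 - 96*R**2 (U(R) = -17 - 6*(R*(-5) + R)**2 = -17 - 6*(-5*R + R)**2 = -17 - 6*16*R**2 = -17 - 96*R**2)
J/U(70) = -183881592/(138247043*(-17 - 96*70**2)) = -183881592/(138247043*(-17 - 96*4900)) = -183881592/(138247043*(-17 - 470400)) = -183881592/138247043/(-470417) = -183881592/138247043*(-1/470417) = 183881592/65033759226931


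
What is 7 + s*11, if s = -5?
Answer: -48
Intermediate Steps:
7 + s*11 = 7 - 5*11 = 7 - 55 = -48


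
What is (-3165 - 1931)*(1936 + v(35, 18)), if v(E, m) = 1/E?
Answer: -49330008/5 ≈ -9.8660e+6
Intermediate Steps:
(-3165 - 1931)*(1936 + v(35, 18)) = (-3165 - 1931)*(1936 + 1/35) = -5096*(1936 + 1/35) = -5096*67761/35 = -49330008/5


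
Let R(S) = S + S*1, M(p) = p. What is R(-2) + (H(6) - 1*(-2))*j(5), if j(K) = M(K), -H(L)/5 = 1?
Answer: -19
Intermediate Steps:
R(S) = 2*S (R(S) = S + S = 2*S)
H(L) = -5 (H(L) = -5*1 = -5)
j(K) = K
R(-2) + (H(6) - 1*(-2))*j(5) = 2*(-2) + (-5 - 1*(-2))*5 = -4 + (-5 + 2)*5 = -4 - 3*5 = -4 - 15 = -19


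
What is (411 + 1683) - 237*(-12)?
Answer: 4938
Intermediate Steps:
(411 + 1683) - 237*(-12) = 2094 + 2844 = 4938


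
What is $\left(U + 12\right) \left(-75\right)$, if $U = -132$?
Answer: $9000$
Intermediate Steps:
$\left(U + 12\right) \left(-75\right) = \left(-132 + 12\right) \left(-75\right) = \left(-120\right) \left(-75\right) = 9000$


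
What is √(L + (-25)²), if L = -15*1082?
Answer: I*√15605 ≈ 124.92*I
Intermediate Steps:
L = -16230
√(L + (-25)²) = √(-16230 + (-25)²) = √(-16230 + 625) = √(-15605) = I*√15605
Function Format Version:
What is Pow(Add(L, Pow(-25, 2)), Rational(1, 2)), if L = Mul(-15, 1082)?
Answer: Mul(I, Pow(15605, Rational(1, 2))) ≈ Mul(124.92, I)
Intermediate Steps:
L = -16230
Pow(Add(L, Pow(-25, 2)), Rational(1, 2)) = Pow(Add(-16230, Pow(-25, 2)), Rational(1, 2)) = Pow(Add(-16230, 625), Rational(1, 2)) = Pow(-15605, Rational(1, 2)) = Mul(I, Pow(15605, Rational(1, 2)))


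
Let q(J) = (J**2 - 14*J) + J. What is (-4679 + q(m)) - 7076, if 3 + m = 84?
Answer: -6247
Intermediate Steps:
m = 81 (m = -3 + 84 = 81)
q(J) = J**2 - 13*J
(-4679 + q(m)) - 7076 = (-4679 + 81*(-13 + 81)) - 7076 = (-4679 + 81*68) - 7076 = (-4679 + 5508) - 7076 = 829 - 7076 = -6247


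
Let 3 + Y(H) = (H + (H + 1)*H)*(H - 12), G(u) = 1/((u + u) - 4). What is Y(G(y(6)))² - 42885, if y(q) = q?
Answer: -11232116639/262144 ≈ -42847.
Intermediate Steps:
G(u) = 1/(-4 + 2*u) (G(u) = 1/(2*u - 4) = 1/(-4 + 2*u))
Y(H) = -3 + (-12 + H)*(H + H*(1 + H)) (Y(H) = -3 + (H + (H + 1)*H)*(H - 12) = -3 + (H + (1 + H)*H)*(-12 + H) = -3 + (H + H*(1 + H))*(-12 + H) = -3 + (-12 + H)*(H + H*(1 + H)))
Y(G(y(6)))² - 42885 = (-3 + (1/(2*(-2 + 6)))³ - 12/(-2 + 6) - 10*1/(4*(-2 + 6)²))² - 42885 = (-3 + ((½)/4)³ - 12/4 - 10*((½)/4)²)² - 42885 = (-3 + ((½)*(¼))³ - 12/4 - 10*((½)*(¼))²)² - 42885 = (-3 + (⅛)³ - 24*⅛ - 10*(⅛)²)² - 42885 = (-3 + 1/512 - 3 - 10*1/64)² - 42885 = (-3 + 1/512 - 3 - 5/32)² - 42885 = (-3151/512)² - 42885 = 9928801/262144 - 42885 = -11232116639/262144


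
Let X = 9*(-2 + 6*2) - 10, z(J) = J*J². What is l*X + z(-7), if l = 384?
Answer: 30377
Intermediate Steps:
z(J) = J³
X = 80 (X = 9*(-2 + 12) - 10 = 9*10 - 10 = 90 - 10 = 80)
l*X + z(-7) = 384*80 + (-7)³ = 30720 - 343 = 30377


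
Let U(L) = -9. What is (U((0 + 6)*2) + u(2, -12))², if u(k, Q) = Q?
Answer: 441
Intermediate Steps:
(U((0 + 6)*2) + u(2, -12))² = (-9 - 12)² = (-21)² = 441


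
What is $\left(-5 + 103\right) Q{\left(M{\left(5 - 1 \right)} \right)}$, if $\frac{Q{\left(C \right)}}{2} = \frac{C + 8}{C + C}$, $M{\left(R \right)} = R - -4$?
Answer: $196$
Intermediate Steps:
$M{\left(R \right)} = 4 + R$ ($M{\left(R \right)} = R + 4 = 4 + R$)
$Q{\left(C \right)} = \frac{8 + C}{C}$ ($Q{\left(C \right)} = 2 \frac{C + 8}{C + C} = 2 \frac{8 + C}{2 C} = \frac{8 + C}{C}$)
$\left(-5 + 103\right) Q{\left(M{\left(5 - 1 \right)} \right)} = \left(-5 + 103\right) \frac{8 + \left(4 + \left(5 - 1\right)\right)}{4 + \left(5 - 1\right)} = 98 \frac{8 + \left(4 + \left(5 - 1\right)\right)}{4 + \left(5 - 1\right)} = 98 \frac{8 + \left(4 + 4\right)}{4 + 4} = 98 \frac{8 + 8}{8} = 98 \cdot \frac{1}{8} \cdot 16 = 98 \cdot 2 = 196$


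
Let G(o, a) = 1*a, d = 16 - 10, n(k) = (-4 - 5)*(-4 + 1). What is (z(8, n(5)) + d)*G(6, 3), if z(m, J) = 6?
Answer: 36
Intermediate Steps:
n(k) = 27 (n(k) = -9*(-3) = 27)
d = 6
G(o, a) = a
(z(8, n(5)) + d)*G(6, 3) = (6 + 6)*3 = 12*3 = 36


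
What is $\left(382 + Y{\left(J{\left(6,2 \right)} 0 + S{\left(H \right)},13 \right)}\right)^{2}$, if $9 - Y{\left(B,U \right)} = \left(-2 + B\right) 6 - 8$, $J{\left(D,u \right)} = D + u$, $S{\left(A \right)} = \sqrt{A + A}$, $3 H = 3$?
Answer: $168993 - 4932 \sqrt{2} \approx 1.6202 \cdot 10^{5}$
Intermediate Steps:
$H = 1$ ($H = \frac{1}{3} \cdot 3 = 1$)
$S{\left(A \right)} = \sqrt{2} \sqrt{A}$ ($S{\left(A \right)} = \sqrt{2 A} = \sqrt{2} \sqrt{A}$)
$Y{\left(B,U \right)} = 29 - 6 B$ ($Y{\left(B,U \right)} = 9 - \left(\left(-2 + B\right) 6 - 8\right) = 9 - \left(\left(-12 + 6 B\right) - 8\right) = 9 - \left(-20 + 6 B\right) = 29 - 6 B$)
$\left(382 + Y{\left(J{\left(6,2 \right)} 0 + S{\left(H \right)},13 \right)}\right)^{2} = \left(382 + \left(29 - 6 \left(\left(6 + 2\right) 0 + \sqrt{2} \sqrt{1}\right)\right)\right)^{2} = \left(382 + \left(29 - 6 \left(8 \cdot 0 + \sqrt{2} \cdot 1\right)\right)\right)^{2} = \left(382 + \left(29 - 6 \left(0 + \sqrt{2}\right)\right)\right)^{2} = \left(382 + \left(29 - 6 \sqrt{2}\right)\right)^{2} = \left(411 - 6 \sqrt{2}\right)^{2}$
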